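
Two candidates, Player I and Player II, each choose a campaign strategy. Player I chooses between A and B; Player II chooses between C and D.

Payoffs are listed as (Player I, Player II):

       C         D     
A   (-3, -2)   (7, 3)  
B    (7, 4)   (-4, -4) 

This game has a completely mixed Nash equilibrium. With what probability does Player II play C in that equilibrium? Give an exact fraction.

Let q be the probability that Player II plays C. In a completely mixed equilibrium, Player I must be indifferent between A and B.
Player I's expected payoff from A is −3q + 7(1−q); from B it is 7q − 4(1−q).
Setting these equal: −10q + 7 = 11q − 4, so q = 11/21.

11/21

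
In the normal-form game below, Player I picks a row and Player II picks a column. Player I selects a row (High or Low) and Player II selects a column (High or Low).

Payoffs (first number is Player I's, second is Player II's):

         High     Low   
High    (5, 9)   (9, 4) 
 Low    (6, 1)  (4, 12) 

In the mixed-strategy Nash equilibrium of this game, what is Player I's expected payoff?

First find y, the probability Player II plays High, from Player I's indifference between High and Low: 5y + 9(1−y) = 6y + 4(1−y), giving y = 5/6.
Since Player I is indifferent in equilibrium, Player I's expected payoff equals the payoff from either row against (5/6, 1/6). Using High: 5(5/6) + 9(1/6) = 17/3.

17/3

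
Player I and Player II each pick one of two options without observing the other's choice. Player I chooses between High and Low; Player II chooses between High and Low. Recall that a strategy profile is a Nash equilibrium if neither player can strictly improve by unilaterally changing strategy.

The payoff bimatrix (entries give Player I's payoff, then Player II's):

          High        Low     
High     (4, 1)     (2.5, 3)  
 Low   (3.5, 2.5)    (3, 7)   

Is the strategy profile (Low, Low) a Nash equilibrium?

At (Low, Low), Player I earns 3; switching to High would give 2.5, so Player I has no profitable deviation.
Player II earns 7; switching to High would give 2.5, so Player II has no profitable deviation.
Neither player can gain by a unilateral deviation, so this profile is a Nash equilibrium.

Yes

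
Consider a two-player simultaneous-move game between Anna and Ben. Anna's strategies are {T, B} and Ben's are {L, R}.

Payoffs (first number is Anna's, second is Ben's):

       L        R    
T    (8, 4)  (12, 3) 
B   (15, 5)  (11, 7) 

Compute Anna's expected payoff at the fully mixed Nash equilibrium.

First find q, the probability Ben plays L, from Anna's indifference between T and B: 8q + 12(1−q) = 15q + 11(1−q), giving q = 1/8.
Since Anna is indifferent in equilibrium, Anna's expected payoff equals the payoff from either row against (1/8, 7/8). Using T: 8(1/8) + 12(7/8) = 23/2.

23/2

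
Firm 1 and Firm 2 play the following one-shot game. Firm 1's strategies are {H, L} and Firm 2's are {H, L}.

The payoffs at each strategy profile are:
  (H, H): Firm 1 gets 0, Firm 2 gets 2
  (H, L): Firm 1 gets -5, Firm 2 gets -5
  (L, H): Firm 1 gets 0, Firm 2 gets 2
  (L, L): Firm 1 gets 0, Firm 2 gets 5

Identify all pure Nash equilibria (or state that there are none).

(H, H): Firm 1 gets 0 ≥ 0 from L, and Firm 2 gets 2 ≥ -5 from L — Nash equilibrium.
(H, L): Firm 1 prefers L (0 > -5); Firm 2 prefers H (2 > -5) — not an equilibrium.
(L, H): Firm 2 prefers L (5 > 2) — not an equilibrium.
(L, L): Firm 1 gets 0 ≥ -5 from H, and Firm 2 gets 5 ≥ 2 from H — Nash equilibrium.

(H, H) and (L, L)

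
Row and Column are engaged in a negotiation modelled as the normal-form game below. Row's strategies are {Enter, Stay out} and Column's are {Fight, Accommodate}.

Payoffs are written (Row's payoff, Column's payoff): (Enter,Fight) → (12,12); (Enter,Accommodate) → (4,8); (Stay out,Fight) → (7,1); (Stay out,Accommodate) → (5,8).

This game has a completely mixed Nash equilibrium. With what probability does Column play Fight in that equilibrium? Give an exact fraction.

Let y be the probability that Column plays Fight. In a completely mixed equilibrium, Row must be indifferent between Enter and Stay out.
Row's expected payoff from Enter is 12y + 4(1−y); from Stay out it is 7y + 5(1−y).
Setting these equal: 8y + 4 = 2y + 5, so y = 1/6.

1/6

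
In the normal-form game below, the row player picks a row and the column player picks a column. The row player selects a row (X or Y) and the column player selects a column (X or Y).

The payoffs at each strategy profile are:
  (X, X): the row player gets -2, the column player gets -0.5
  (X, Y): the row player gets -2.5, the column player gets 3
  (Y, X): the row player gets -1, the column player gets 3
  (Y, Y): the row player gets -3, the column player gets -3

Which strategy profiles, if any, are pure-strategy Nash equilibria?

(X, Y) and (Y, X)

(X, X): the row player prefers Y (-1 > -2); the column player prefers Y (3 > -0.5) — not an equilibrium.
(X, Y): the row player gets -2.5 ≥ -3 from Y, and the column player gets 3 ≥ -0.5 from X — Nash equilibrium.
(Y, X): the row player gets -1 ≥ -2 from X, and the column player gets 3 ≥ -3 from Y — Nash equilibrium.
(Y, Y): the row player prefers X (-2.5 > -3); the column player prefers X (3 > -3) — not an equilibrium.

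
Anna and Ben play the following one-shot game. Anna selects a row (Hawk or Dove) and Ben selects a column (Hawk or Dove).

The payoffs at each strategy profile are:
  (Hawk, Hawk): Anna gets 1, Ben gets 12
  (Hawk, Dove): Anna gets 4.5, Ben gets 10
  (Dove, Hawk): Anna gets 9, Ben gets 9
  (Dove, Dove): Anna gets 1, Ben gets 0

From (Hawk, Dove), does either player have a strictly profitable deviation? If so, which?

Anna at (Hawk, Dove) earns 4.5; deviating to Dove yields 1 — not better.
Ben earns 10; deviating to Hawk yields 12 — a strict improvement.
Only Ben has a strictly profitable deviation.

Ben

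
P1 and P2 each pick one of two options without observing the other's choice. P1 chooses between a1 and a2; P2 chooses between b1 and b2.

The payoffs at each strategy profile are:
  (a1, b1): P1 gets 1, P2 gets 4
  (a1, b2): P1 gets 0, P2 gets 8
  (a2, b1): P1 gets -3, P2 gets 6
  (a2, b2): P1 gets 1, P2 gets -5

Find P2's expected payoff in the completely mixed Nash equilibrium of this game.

First find p, the probability P1 plays a1, from P2's indifference between b1 and b2: 4p + 6(1−p) = 8p − 5(1−p), giving p = 11/15.
Since P2 is indifferent in equilibrium, P2's expected payoff equals the payoff from either column against (11/15, 4/15). Using b1: 4(11/15) + 6(4/15) = 68/15.

68/15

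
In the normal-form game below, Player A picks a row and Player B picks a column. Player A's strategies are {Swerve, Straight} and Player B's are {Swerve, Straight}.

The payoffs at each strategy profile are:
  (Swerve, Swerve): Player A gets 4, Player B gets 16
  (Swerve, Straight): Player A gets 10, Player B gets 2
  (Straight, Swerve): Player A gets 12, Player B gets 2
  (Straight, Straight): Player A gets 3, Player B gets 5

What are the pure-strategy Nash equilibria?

none

(Swerve, Swerve): Player A prefers Straight (12 > 4) — not an equilibrium.
(Swerve, Straight): Player B prefers Swerve (16 > 2) — not an equilibrium.
(Straight, Swerve): Player B prefers Straight (5 > 2) — not an equilibrium.
(Straight, Straight): Player A prefers Swerve (10 > 3) — not an equilibrium.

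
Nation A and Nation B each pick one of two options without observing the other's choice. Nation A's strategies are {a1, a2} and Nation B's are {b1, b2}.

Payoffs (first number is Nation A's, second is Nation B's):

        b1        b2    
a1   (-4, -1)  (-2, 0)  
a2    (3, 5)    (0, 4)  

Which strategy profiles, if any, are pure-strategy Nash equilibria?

(a2, b1)

(a1, b1): Nation A prefers a2 (3 > -4); Nation B prefers b2 (0 > -1) — not an equilibrium.
(a1, b2): Nation A prefers a2 (0 > -2) — not an equilibrium.
(a2, b1): Nation A gets 3 ≥ -4 from a1, and Nation B gets 5 ≥ 4 from b2 — Nash equilibrium.
(a2, b2): Nation B prefers b1 (5 > 4) — not an equilibrium.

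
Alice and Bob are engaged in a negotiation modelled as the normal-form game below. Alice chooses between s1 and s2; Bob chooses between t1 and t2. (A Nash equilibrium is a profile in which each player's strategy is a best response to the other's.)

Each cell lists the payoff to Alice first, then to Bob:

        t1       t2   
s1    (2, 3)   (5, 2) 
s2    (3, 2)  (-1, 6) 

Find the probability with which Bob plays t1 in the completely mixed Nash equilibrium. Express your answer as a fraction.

Let y be the probability that Bob plays t1. In a completely mixed equilibrium, Alice must be indifferent between s1 and s2.
Alice's expected payoff from s1 is 2y + 5(1−y); from s2 it is 3y − (1−y).
Setting these equal: −3y + 5 = 4y − 1, so y = 6/7.

6/7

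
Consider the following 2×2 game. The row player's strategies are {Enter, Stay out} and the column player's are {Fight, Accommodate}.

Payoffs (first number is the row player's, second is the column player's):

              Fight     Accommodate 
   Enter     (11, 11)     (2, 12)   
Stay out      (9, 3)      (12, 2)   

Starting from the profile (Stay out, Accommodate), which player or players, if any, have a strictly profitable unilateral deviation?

The row player at (Stay out, Accommodate) earns 12; deviating to Enter yields 2 — not better.
The column player earns 2; deviating to Fight yields 3 — a strict improvement.
Only the column player has a strictly profitable deviation.

The column player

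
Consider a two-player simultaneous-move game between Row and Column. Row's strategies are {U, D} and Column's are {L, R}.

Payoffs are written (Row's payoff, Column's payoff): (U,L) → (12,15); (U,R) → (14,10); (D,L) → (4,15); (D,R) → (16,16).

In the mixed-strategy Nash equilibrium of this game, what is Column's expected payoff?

15

First find p, the probability Row plays U, from Column's indifference between L and R: 15p + 15(1−p) = 10p + 16(1−p), giving p = 1/6.
Since Column is indifferent in equilibrium, Column's expected payoff equals the payoff from either column against (1/6, 5/6). Using L: 15(1/6) + 15(5/6) = 15.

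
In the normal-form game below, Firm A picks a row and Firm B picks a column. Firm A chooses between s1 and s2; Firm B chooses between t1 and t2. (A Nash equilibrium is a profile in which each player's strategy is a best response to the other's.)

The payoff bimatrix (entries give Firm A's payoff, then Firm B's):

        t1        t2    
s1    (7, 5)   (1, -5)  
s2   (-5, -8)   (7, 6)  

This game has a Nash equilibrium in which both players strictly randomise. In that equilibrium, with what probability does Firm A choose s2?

Let x be the probability that Firm A plays s1. In a completely mixed equilibrium, Firm B must be indifferent between t1 and t2.
Firm B's expected payoff from t1 is 5x − 8(1−x); from t2 it is −5x + 6(1−x).
Setting these equal: 13x − 8 = −11x + 6, so x = 7/12.
Therefore Firm A plays s2 with probability 1 − 7/12 = 5/12.

5/12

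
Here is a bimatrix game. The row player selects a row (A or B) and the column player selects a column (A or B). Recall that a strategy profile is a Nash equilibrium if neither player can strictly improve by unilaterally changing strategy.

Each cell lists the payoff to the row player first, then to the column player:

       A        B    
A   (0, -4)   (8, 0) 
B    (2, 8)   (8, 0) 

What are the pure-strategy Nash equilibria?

(A, A): the row player prefers B (2 > 0); the column player prefers B (0 > -4) — not an equilibrium.
(A, B): the row player gets 8 ≥ 8 from B, and the column player gets 0 ≥ -4 from A — Nash equilibrium.
(B, A): the row player gets 2 ≥ 0 from A, and the column player gets 8 ≥ 0 from B — Nash equilibrium.
(B, B): the column player prefers A (8 > 0) — not an equilibrium.

(A, B) and (B, A)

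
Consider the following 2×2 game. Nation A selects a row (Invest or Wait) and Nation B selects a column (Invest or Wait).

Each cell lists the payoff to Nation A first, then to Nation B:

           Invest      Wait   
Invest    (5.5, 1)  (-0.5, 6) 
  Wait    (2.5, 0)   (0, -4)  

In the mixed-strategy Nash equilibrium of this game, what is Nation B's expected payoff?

4/9

First find p, the probability Nation A plays Invest, from Nation B's indifference between Invest and Wait: p = 6p − 4(1−p), giving p = 4/9.
Since Nation B is indifferent in equilibrium, Nation B's expected payoff equals the payoff from either column against (4/9, 5/9). Using Invest: (4/9) = 4/9.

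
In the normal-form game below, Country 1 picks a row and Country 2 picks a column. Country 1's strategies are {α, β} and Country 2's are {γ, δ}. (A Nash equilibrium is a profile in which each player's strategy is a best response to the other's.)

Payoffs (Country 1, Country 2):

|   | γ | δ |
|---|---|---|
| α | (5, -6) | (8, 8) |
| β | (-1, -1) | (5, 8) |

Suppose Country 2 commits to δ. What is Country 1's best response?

Against δ, Country 1 earns 8 from α and 5 from β.
So α is the best response.

α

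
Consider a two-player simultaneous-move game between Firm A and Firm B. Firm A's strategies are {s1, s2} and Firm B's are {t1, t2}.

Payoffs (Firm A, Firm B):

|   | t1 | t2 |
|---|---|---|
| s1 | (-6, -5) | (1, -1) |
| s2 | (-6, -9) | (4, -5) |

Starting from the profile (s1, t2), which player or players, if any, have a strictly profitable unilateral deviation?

Firm A

Firm A at (s1, t2) earns 1; deviating to s2 yields 4 — a strict improvement.
Firm B earns -1; deviating to t1 yields -5 — not better.
Only Firm A has a strictly profitable deviation.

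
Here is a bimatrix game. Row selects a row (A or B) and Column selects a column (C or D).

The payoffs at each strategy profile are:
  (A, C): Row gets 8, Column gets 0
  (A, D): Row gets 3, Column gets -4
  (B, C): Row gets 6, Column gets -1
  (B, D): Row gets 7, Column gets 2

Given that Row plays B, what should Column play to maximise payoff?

D

Against B, Column earns -1 from C and 2 from D.
So D is the best response.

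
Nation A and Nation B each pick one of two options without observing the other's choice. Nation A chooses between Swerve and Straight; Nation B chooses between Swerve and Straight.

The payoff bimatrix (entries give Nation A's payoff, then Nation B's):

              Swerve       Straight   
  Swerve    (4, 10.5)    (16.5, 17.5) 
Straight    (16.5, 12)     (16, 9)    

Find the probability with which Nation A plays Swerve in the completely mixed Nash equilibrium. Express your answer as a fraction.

Let p be the probability that Nation A plays Swerve. In a completely mixed equilibrium, Nation B must be indifferent between Swerve and Straight.
Nation B's expected payoff from Swerve is 10.5p + 12(1−p); from Straight it is 17.5p + 9(1−p).
Setting these equal: −1.5p + 12 = 8.5p + 9, so p = 3/10.

3/10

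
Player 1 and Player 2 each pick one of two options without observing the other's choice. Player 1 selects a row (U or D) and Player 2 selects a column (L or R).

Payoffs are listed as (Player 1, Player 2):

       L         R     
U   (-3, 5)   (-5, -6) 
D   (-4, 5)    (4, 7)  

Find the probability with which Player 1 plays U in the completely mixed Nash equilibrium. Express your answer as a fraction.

Let r be the probability that Player 1 plays U. In a completely mixed equilibrium, Player 2 must be indifferent between L and R.
Player 2's expected payoff from L is 5r + 5(1−r); from R it is −6r + 7(1−r).
Setting these equal: 5 = −13r + 7, so r = 2/13.

2/13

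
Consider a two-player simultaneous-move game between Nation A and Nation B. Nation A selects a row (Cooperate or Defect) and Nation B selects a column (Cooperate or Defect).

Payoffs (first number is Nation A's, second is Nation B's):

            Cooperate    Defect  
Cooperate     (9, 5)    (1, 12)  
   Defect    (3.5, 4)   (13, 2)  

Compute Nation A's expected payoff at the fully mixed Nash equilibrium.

First find y, the probability Nation B plays Cooperate, from Nation A's indifference between Cooperate and Defect: 9y + (1−y) = 3.5y + 13(1−y), giving y = 24/35.
Since Nation A is indifferent in equilibrium, Nation A's expected payoff equals the payoff from either row against (24/35, 11/35). Using Cooperate: 9(24/35) + (11/35) = 227/35.

227/35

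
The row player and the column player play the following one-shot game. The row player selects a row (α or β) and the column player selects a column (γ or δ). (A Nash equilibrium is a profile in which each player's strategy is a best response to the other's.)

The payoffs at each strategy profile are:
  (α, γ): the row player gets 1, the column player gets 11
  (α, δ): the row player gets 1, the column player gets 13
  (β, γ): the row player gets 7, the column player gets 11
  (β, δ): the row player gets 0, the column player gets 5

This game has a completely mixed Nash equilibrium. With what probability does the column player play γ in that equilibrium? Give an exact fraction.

Let y be the probability that the column player plays γ. In a completely mixed equilibrium, the row player must be indifferent between α and β.
The row player's expected payoff from α is y + (1−y); from β it is 7y.
Setting these equal: 1 = 7y, so y = 1/7.

1/7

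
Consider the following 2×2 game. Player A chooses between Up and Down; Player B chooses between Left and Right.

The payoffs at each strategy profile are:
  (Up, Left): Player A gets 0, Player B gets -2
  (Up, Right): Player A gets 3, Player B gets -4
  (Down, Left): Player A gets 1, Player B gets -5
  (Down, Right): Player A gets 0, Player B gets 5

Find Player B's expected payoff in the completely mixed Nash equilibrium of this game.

First find p, the probability Player A plays Up, from Player B's indifference between Left and Right: −2p − 5(1−p) = −4p + 5(1−p), giving p = 5/6.
Since Player B is indifferent in equilibrium, Player B's expected payoff equals the payoff from either column against (5/6, 1/6). Using Left: −2(5/6) − 5(1/6) = -5/2.

-5/2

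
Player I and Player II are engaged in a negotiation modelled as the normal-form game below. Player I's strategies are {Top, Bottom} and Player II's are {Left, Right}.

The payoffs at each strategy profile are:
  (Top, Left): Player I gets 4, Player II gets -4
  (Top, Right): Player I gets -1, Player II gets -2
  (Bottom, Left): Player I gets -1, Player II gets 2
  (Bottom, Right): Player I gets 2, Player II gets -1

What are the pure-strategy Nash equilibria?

(Top, Left): Player II prefers Right (-2 > -4) — not an equilibrium.
(Top, Right): Player I prefers Bottom (2 > -1) — not an equilibrium.
(Bottom, Left): Player I prefers Top (4 > -1) — not an equilibrium.
(Bottom, Right): Player II prefers Left (2 > -1) — not an equilibrium.

none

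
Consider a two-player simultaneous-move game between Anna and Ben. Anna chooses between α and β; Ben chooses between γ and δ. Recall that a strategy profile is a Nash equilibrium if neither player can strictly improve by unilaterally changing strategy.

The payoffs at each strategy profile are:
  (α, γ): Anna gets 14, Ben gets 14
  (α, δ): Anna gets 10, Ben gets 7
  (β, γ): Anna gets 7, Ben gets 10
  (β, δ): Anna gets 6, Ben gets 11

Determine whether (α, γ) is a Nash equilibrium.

At (α, γ), Anna earns 14; switching to β would give 7, so Anna has no profitable deviation.
Ben earns 14; switching to δ would give 7, so Ben has no profitable deviation.
Neither player can gain by a unilateral deviation, so this profile is a Nash equilibrium.

Yes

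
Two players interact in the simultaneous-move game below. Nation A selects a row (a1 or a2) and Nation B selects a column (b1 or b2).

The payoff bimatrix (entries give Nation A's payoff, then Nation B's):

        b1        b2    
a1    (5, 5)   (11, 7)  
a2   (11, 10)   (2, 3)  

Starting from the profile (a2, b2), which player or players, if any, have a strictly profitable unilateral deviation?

Nation A at (a2, b2) earns 2; deviating to a1 yields 11 — a strict improvement.
Nation B earns 3; deviating to b1 yields 10 — a strict improvement.
Both Nation A and Nation B have strictly profitable deviations.

Both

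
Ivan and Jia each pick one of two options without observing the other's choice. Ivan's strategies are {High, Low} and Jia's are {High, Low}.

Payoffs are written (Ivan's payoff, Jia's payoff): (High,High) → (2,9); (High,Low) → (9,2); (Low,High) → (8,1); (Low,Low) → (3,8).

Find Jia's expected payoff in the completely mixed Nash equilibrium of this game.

5

First find p, the probability Ivan plays High, from Jia's indifference between High and Low: 9p + (1−p) = 2p + 8(1−p), giving p = 1/2.
Since Jia is indifferent in equilibrium, Jia's expected payoff equals the payoff from either column against (1/2, 1/2). Using High: 9(1/2) + (1/2) = 5.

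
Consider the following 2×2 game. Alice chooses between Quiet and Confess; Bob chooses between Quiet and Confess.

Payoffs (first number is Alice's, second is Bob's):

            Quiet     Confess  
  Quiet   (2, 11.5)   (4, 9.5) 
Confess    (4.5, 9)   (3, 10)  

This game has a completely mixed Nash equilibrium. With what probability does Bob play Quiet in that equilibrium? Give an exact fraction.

2/7

Let c be the probability that Bob plays Quiet. In a completely mixed equilibrium, Alice must be indifferent between Quiet and Confess.
Alice's expected payoff from Quiet is 2c + 4(1−c); from Confess it is 4.5c + 3(1−c).
Setting these equal: −2c + 4 = 1.5c + 3, so c = 2/7.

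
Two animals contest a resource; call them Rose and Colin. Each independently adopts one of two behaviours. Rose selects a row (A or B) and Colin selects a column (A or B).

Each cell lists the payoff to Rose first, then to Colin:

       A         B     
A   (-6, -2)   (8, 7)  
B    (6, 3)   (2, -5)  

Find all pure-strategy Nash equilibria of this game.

(A, B) and (B, A)

(A, A): Rose prefers B (6 > -6); Colin prefers B (7 > -2) — not an equilibrium.
(A, B): Rose gets 8 ≥ 2 from B, and Colin gets 7 ≥ -2 from A — Nash equilibrium.
(B, A): Rose gets 6 ≥ -6 from A, and Colin gets 3 ≥ -5 from B — Nash equilibrium.
(B, B): Rose prefers A (8 > 2); Colin prefers A (3 > -5) — not an equilibrium.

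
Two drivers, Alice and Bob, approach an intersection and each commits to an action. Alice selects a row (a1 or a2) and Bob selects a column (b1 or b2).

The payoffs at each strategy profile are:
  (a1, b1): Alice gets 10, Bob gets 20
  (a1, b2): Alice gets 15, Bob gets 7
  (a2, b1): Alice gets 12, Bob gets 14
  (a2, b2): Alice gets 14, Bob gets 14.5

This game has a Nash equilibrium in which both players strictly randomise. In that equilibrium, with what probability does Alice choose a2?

26/27

Let p be the probability that Alice plays a1. In a completely mixed equilibrium, Bob must be indifferent between b1 and b2.
Bob's expected payoff from b1 is 20p + 14(1−p); from b2 it is 7p + 14.5(1−p).
Setting these equal: 6p + 14 = −7.5p + 14.5, so p = 1/27.
Therefore Alice plays a2 with probability 1 − 1/27 = 26/27.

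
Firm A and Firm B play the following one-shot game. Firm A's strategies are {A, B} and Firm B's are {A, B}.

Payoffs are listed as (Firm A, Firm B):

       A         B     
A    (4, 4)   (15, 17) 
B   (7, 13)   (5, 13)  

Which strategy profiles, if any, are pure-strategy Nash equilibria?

(A, B) and (B, A)

(A, A): Firm A prefers B (7 > 4); Firm B prefers B (17 > 4) — not an equilibrium.
(A, B): Firm A gets 15 ≥ 5 from B, and Firm B gets 17 ≥ 4 from A — Nash equilibrium.
(B, A): Firm A gets 7 ≥ 4 from A, and Firm B gets 13 ≥ 13 from B — Nash equilibrium.
(B, B): Firm A prefers A (15 > 5) — not an equilibrium.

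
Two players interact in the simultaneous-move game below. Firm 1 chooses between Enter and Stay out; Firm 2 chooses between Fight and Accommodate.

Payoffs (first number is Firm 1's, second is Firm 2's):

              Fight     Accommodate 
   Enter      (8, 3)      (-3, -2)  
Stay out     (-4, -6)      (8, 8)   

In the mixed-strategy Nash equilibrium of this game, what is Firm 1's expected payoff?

52/23

First find q, the probability Firm 2 plays Fight, from Firm 1's indifference between Enter and Stay out: 8q − 3(1−q) = −4q + 8(1−q), giving q = 11/23.
Since Firm 1 is indifferent in equilibrium, Firm 1's expected payoff equals the payoff from either row against (11/23, 12/23). Using Enter: 8(11/23) − 3(12/23) = 52/23.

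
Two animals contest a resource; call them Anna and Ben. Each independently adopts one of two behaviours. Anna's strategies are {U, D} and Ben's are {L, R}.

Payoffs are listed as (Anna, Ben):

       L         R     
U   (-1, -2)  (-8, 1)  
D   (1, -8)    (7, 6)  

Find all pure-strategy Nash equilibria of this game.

(U, L): Anna prefers D (1 > -1); Ben prefers R (1 > -2) — not an equilibrium.
(U, R): Anna prefers D (7 > -8) — not an equilibrium.
(D, L): Ben prefers R (6 > -8) — not an equilibrium.
(D, R): Anna gets 7 ≥ -8 from U, and Ben gets 6 ≥ -8 from L — Nash equilibrium.

(D, R)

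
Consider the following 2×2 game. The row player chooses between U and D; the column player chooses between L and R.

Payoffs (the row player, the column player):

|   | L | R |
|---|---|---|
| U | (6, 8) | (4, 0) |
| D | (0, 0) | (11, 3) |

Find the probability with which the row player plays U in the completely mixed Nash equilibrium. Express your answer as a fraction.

Let x be the probability that the row player plays U. In a completely mixed equilibrium, the column player must be indifferent between L and R.
The column player's expected payoff from L is 8x; from R it is 3(1−x).
Setting these equal: 8x = −3x + 3, so x = 3/11.

3/11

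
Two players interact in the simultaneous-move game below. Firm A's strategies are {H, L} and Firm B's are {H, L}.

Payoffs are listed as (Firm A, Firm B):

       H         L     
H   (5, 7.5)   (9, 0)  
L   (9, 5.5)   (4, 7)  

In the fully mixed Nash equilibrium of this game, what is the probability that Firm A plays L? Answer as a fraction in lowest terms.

Let x be the probability that Firm A plays H. In a completely mixed equilibrium, Firm B must be indifferent between H and L.
Firm B's expected payoff from H is 7.5x + 5.5(1−x); from L it is 7(1−x).
Setting these equal: 2x + 5.5 = −7x + 7, so x = 1/6.
Therefore Firm A plays L with probability 1 − 1/6 = 5/6.

5/6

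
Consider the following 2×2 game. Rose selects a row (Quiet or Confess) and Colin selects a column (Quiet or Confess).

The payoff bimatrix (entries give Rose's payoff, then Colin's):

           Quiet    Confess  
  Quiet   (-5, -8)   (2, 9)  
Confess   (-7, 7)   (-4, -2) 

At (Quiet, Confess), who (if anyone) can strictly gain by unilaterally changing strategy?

Neither

Rose at (Quiet, Confess) earns 2; deviating to Confess yields -4 — not better.
Colin earns 9; deviating to Quiet yields -8 — not better.
Neither player can strictly improve; the profile is a Nash equilibrium.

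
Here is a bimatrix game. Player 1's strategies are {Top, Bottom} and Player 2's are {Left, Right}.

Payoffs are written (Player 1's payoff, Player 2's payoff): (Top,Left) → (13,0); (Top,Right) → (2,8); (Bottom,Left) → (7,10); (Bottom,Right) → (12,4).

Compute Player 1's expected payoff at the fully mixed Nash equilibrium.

First find q, the probability Player 2 plays Left, from Player 1's indifference between Top and Bottom: 13q + 2(1−q) = 7q + 12(1−q), giving q = 5/8.
Since Player 1 is indifferent in equilibrium, Player 1's expected payoff equals the payoff from either row against (5/8, 3/8). Using Top: 13(5/8) + 2(3/8) = 71/8.

71/8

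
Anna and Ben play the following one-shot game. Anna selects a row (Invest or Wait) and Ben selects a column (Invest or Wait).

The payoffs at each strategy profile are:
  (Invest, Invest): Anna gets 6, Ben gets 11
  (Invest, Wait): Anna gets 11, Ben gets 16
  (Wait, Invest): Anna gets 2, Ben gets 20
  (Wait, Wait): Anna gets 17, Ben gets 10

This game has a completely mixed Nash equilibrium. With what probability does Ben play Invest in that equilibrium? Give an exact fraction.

3/5

Let c be the probability that Ben plays Invest. In a completely mixed equilibrium, Anna must be indifferent between Invest and Wait.
Anna's expected payoff from Invest is 6c + 11(1−c); from Wait it is 2c + 17(1−c).
Setting these equal: −5c + 11 = −15c + 17, so c = 3/5.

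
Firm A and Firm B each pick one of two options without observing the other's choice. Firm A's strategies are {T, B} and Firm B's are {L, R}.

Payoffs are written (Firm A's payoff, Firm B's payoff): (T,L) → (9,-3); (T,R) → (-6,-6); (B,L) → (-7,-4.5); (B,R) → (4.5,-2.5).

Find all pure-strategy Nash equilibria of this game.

(T, L): Firm A gets 9 ≥ -7 from B, and Firm B gets -3 ≥ -6 from R — Nash equilibrium.
(T, R): Firm A prefers B (4.5 > -6); Firm B prefers L (-3 > -6) — not an equilibrium.
(B, L): Firm A prefers T (9 > -7); Firm B prefers R (-2.5 > -4.5) — not an equilibrium.
(B, R): Firm A gets 4.5 ≥ -6 from T, and Firm B gets -2.5 ≥ -4.5 from L — Nash equilibrium.

(T, L) and (B, R)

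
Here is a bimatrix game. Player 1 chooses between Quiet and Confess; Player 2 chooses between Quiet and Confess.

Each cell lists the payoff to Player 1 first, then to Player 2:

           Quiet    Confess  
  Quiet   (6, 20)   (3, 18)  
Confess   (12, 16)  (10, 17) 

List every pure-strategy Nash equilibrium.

(Confess, Confess)

(Quiet, Quiet): Player 1 prefers Confess (12 > 6) — not an equilibrium.
(Quiet, Confess): Player 1 prefers Confess (10 > 3); Player 2 prefers Quiet (20 > 18) — not an equilibrium.
(Confess, Quiet): Player 2 prefers Confess (17 > 16) — not an equilibrium.
(Confess, Confess): Player 1 gets 10 ≥ 3 from Quiet, and Player 2 gets 17 ≥ 16 from Quiet — Nash equilibrium.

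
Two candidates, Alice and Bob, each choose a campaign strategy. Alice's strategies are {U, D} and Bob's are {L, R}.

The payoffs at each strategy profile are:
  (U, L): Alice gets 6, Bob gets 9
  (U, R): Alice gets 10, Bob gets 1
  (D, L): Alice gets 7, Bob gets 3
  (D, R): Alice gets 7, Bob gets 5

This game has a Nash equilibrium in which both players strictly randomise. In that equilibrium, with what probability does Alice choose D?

Let r be the probability that Alice plays U. In a completely mixed equilibrium, Bob must be indifferent between L and R.
Bob's expected payoff from L is 9r + 3(1−r); from R it is r + 5(1−r).
Setting these equal: 6r + 3 = −4r + 5, so r = 1/5.
Therefore Alice plays D with probability 1 − 1/5 = 4/5.

4/5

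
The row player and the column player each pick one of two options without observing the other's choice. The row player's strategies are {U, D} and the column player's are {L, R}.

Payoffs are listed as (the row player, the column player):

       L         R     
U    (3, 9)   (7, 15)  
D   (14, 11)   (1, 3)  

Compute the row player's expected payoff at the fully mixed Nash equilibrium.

95/17

First find y, the probability the column player plays L, from the row player's indifference between U and D: 3y + 7(1−y) = 14y + (1−y), giving y = 6/17.
Since the row player is indifferent in equilibrium, the row player's expected payoff equals the payoff from either row against (6/17, 11/17). Using U: 3(6/17) + 7(11/17) = 95/17.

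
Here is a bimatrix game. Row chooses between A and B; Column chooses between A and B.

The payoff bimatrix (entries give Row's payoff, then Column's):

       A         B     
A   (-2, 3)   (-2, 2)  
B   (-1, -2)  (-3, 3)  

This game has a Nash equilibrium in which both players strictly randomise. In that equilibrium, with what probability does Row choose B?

1/6

Let p be the probability that Row plays A. In a completely mixed equilibrium, Column must be indifferent between A and B.
Column's expected payoff from A is 3p − 2(1−p); from B it is 2p + 3(1−p).
Setting these equal: 5p − 2 = −p + 3, so p = 5/6.
Therefore Row plays B with probability 1 − 5/6 = 1/6.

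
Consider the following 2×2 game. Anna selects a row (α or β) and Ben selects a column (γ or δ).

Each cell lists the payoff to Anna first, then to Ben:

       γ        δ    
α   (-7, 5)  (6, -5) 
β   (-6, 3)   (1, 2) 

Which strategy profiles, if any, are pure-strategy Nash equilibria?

(α, γ): Anna prefers β (-6 > -7) — not an equilibrium.
(α, δ): Ben prefers γ (5 > -5) — not an equilibrium.
(β, γ): Anna gets -6 ≥ -7 from α, and Ben gets 3 ≥ 2 from δ — Nash equilibrium.
(β, δ): Anna prefers α (6 > 1); Ben prefers γ (3 > 2) — not an equilibrium.

(β, γ)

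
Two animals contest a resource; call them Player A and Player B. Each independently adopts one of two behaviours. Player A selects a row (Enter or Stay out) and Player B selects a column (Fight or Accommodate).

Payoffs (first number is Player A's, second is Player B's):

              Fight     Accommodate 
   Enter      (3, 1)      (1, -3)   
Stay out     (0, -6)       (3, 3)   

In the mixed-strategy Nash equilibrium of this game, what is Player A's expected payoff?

First find y, the probability Player B plays Fight, from Player A's indifference between Enter and Stay out: 3y + (1−y) = 3(1−y), giving y = 2/5.
Since Player A is indifferent in equilibrium, Player A's expected payoff equals the payoff from either row against (2/5, 3/5). Using Enter: 3(2/5) + (3/5) = 9/5.

9/5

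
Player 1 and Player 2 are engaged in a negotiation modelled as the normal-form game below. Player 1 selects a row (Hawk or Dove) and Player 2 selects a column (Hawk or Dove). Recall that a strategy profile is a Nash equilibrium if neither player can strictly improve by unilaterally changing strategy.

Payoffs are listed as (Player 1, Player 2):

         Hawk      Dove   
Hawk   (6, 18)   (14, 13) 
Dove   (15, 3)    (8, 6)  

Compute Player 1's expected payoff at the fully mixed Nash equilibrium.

54/5

First find q, the probability Player 2 plays Hawk, from Player 1's indifference between Hawk and Dove: 6q + 14(1−q) = 15q + 8(1−q), giving q = 2/5.
Since Player 1 is indifferent in equilibrium, Player 1's expected payoff equals the payoff from either row against (2/5, 3/5). Using Hawk: 6(2/5) + 14(3/5) = 54/5.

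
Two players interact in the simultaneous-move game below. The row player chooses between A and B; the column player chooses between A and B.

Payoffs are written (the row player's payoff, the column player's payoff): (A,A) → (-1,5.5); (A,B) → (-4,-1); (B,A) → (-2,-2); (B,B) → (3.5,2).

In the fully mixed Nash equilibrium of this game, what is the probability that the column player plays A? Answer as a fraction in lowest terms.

15/17

Let c be the probability that the column player plays A. In a completely mixed equilibrium, the row player must be indifferent between A and B.
The row player's expected payoff from A is −c − 4(1−c); from B it is −2c + 3.5(1−c).
Setting these equal: 3c − 4 = −5.5c + 3.5, so c = 15/17.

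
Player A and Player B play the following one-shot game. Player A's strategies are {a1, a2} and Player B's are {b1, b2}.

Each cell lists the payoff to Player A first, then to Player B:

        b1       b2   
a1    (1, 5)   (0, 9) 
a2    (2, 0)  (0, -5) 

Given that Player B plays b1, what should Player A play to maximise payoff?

Against b1, Player A earns 1 from a1 and 2 from a2.
So a2 is the best response.

a2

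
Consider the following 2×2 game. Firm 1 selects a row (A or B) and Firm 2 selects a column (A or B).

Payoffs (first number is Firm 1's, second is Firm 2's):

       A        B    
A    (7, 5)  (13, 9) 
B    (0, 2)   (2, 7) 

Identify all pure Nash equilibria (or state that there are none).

(A, B)

(A, A): Firm 2 prefers B (9 > 5) — not an equilibrium.
(A, B): Firm 1 gets 13 ≥ 2 from B, and Firm 2 gets 9 ≥ 5 from A — Nash equilibrium.
(B, A): Firm 1 prefers A (7 > 0); Firm 2 prefers B (7 > 2) — not an equilibrium.
(B, B): Firm 1 prefers A (13 > 2) — not an equilibrium.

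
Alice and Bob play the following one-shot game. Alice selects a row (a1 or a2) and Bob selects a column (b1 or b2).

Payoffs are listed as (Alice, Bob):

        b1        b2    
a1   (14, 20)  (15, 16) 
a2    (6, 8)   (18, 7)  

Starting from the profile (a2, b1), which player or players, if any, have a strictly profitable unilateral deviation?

Alice

Alice at (a2, b1) earns 6; deviating to a1 yields 14 — a strict improvement.
Bob earns 8; deviating to b2 yields 7 — not better.
Only Alice has a strictly profitable deviation.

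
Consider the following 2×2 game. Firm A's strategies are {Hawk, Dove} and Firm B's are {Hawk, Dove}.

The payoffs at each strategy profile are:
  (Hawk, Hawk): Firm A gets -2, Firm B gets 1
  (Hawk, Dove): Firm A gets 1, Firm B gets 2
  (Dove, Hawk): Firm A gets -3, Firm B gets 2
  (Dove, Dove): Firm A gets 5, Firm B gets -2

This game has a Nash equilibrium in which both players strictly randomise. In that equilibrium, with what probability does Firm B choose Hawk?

4/5

Let y be the probability that Firm B plays Hawk. In a completely mixed equilibrium, Firm A must be indifferent between Hawk and Dove.
Firm A's expected payoff from Hawk is −2y + (1−y); from Dove it is −3y + 5(1−y).
Setting these equal: −3y + 1 = −8y + 5, so y = 4/5.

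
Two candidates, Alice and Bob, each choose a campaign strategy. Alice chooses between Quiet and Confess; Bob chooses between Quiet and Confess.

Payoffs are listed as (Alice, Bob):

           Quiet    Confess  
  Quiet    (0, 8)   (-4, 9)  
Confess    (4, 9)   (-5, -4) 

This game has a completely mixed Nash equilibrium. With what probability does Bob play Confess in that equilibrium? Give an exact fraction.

4/5

Let c be the probability that Bob plays Quiet. In a completely mixed equilibrium, Alice must be indifferent between Quiet and Confess.
Alice's expected payoff from Quiet is −4(1−c); from Confess it is 4c − 5(1−c).
Setting these equal: 4c − 4 = 9c − 5, so c = 1/5.
Therefore Bob plays Confess with probability 1 − 1/5 = 4/5.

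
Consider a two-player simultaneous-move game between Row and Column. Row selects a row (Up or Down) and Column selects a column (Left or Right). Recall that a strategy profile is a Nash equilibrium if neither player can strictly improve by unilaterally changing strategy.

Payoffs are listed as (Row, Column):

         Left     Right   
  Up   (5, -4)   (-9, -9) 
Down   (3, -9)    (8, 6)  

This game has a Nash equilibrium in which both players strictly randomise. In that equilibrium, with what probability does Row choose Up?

3/4

Let p be the probability that Row plays Up. In a completely mixed equilibrium, Column must be indifferent between Left and Right.
Column's expected payoff from Left is −4p − 9(1−p); from Right it is −9p + 6(1−p).
Setting these equal: 5p − 9 = −15p + 6, so p = 3/4.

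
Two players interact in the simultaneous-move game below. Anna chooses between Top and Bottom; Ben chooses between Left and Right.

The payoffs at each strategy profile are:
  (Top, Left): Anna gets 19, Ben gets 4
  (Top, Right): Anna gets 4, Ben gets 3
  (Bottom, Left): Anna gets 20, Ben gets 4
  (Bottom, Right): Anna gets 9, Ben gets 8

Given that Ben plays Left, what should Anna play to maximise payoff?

Against Left, Anna earns 19 from Top and 20 from Bottom.
So Bottom is the best response.

Bottom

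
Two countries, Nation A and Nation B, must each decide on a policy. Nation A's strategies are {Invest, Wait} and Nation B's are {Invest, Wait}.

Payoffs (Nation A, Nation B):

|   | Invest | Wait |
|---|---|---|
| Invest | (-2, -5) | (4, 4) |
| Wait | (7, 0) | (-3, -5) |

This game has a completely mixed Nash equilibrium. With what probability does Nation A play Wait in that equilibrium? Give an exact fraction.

Let p be the probability that Nation A plays Invest. In a completely mixed equilibrium, Nation B must be indifferent between Invest and Wait.
Nation B's expected payoff from Invest is −5p; from Wait it is 4p − 5(1−p).
Setting these equal: −5p = 9p − 5, so p = 5/14.
Therefore Nation A plays Wait with probability 1 − 5/14 = 9/14.

9/14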